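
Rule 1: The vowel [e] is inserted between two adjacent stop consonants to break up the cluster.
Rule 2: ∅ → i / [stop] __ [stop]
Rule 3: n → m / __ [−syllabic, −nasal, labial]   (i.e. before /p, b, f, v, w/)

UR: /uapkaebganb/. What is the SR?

uapekaebegamb

Rule 1 (stop-cluster e-epenthesis): /p/ and /k/ form a stop–stop cluster, so [e] is inserted between them. /b/ and /g/ form a stop–stop cluster, so [e] is inserted between them. /uapkaebganb/ → uapekaebeganb.
Rule 2 (stop-cluster i-epenthesis): no segment meets the environment; /uapekaebeganb/ is unchanged.
Rule 3 (nasal place assimilation): /n/ precedes the labial consonant /b/, so it assimilates in place to [m]. /uapekaebeganb/ → uapekaebegamb.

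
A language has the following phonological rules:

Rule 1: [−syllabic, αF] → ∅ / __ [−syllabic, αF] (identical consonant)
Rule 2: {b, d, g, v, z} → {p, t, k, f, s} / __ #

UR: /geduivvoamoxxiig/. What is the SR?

Rule 1 (degemination): /vv/ is a geminate; the first /v/ deletes. /xx/ is a geminate; the first /x/ deletes. /geduivvoamoxxiig/ → geduivoamoxiig.
Rule 2 (final devoicing): /g/ is a voiced obstruent in word-final position, so it devoices to [k]. /geduivoamoxiig/ → geduivoamoxiik.

geduivoamoxiik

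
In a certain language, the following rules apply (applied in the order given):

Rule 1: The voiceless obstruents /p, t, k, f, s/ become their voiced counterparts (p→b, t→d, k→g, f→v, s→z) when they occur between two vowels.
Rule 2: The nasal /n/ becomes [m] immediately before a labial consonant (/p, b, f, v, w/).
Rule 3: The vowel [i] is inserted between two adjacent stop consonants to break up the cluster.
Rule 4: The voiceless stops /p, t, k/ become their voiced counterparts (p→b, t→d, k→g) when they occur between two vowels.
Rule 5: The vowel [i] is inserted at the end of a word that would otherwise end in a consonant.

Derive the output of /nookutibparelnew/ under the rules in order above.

noogudibibarelnewi

Rule 1 (intervocalic voicing): /k/ is a voiceless obstruent between vowels /o/ and /u/, so it voices to [g]. /t/ is a voiceless obstruent between vowels /u/ and /i/, so it voices to [d]. /nookutibparelnew/ → noogudibparelnew.
Rule 2 (nasal place assimilation): no segment meets the environment; /noogudibparelnew/ is unchanged.
Rule 3 (stop-cluster i-epenthesis): /b/ and /p/ form a stop–stop cluster, so [i] is inserted between them. /noogudibparelnew/ → noogudibiparelnew.
Rule 4 (intervocalic voicing): /p/ is a voiceless stop between vowels /i/ and /a/, so it voices to [b]. /noogudibiparelnew/ → noogudibibarelnew.
Rule 5 (final i-epenthesis): the form ends in the consonant /w/, so [i] is inserted word-finally. /noogudibibarelnew/ → noogudibibarelnewi.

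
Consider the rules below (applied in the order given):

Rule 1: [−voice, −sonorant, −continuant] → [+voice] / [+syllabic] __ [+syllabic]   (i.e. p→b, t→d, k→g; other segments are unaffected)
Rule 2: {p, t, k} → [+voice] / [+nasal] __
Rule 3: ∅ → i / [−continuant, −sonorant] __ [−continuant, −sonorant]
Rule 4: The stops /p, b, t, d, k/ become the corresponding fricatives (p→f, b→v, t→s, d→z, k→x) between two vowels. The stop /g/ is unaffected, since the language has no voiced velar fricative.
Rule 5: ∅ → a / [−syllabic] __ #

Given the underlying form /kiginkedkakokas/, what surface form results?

kigingezixagogasa

Rule 1 (intervocalic voicing): /k/ is a voiceless stop between vowels /a/ and /o/, so it voices to [g]. /k/ is a voiceless stop between vowels /o/ and /a/, so it voices to [g]. /kiginkedkakokas/ → kiginkedkagogas.
Rule 2 (post-nasal voicing): /k/ is a voiceless stop immediately after the nasal /n/, so it voices to [g]. /kiginkedkagogas/ → kigingedkagogas.
Rule 3 (stop-cluster i-epenthesis): /d/ and /k/ form a stop–stop cluster, so [i] is inserted between them. /kigingedkagogas/ → kigingedikagogas.
Rule 4 (intervocalic spirantization): /d/ is a stop between vowels /e/ and /i/, so it spirantizes to the fricative [z]. /k/ is a stop between vowels /i/ and /a/, so it spirantizes to the fricative [x]. /kigingedikagogas/ → kigingezixagogas.
Rule 5 (final a-epenthesis): the form ends in the consonant /s/, so [a] is inserted word-finally. /kigingezixagogas/ → kigingezixagogasa.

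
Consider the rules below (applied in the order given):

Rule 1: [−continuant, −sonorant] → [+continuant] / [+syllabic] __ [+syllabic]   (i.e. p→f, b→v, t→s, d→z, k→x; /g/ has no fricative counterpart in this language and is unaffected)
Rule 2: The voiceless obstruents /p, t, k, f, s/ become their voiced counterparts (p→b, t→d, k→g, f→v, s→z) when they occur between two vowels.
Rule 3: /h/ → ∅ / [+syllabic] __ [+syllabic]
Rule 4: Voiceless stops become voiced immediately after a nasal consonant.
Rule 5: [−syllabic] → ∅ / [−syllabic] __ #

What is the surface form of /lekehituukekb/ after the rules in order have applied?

Rule 1 (intervocalic spirantization): /k/ is a stop between vowels /e/ and /e/, so it spirantizes to the fricative [x]. /t/ is a stop between vowels /i/ and /u/, so it spirantizes to the fricative [s]. /k/ is a stop between vowels /u/ and /e/, so it spirantizes to the fricative [x]. /lekehituukekb/ → lexehisuuxekb.
Rule 2 (intervocalic voicing): /s/ is a voiceless obstruent between vowels /i/ and /u/, so it voices to [z]. /lexehisuuxekb/ → lexehizuuxekb.
Rule 3 (intervocalic h-deletion): /h/ occurs between vowels /e/ and /i/, so it deletes. /lexehizuuxekb/ → lexeizuuxekb.
Rule 4 (post-nasal voicing): no segment meets the environment; /lexeizuuxekb/ is unchanged.
Rule 5 (final cluster simplification): /b/ is the second consonant of a word-final cluster /kb/, so it deletes. /lexeizuuxekb/ → lexeizuuxek.

lexeizuuxek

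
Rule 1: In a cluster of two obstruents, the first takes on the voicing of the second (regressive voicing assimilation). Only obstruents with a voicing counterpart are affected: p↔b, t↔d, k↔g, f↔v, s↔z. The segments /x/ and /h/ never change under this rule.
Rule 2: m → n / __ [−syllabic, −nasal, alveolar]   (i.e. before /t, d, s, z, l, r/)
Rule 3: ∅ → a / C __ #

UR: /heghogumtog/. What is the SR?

hekhoguntoga

Rule 1 (regressive voicing assimilation): /g/ precedes the voiceless obstruent /h/, so it devoices to [k] by assimilation. /heghogumtog/ → hekhogumtog.
Rule 2 (nasal place assimilation): /m/ precedes the alveolar consonant /t/, so it assimilates in place to [n]. /hekhogumtog/ → hekhoguntog.
Rule 3 (final a-epenthesis): the form ends in the consonant /g/, so [a] is inserted word-finally. /hekhoguntog/ → hekhoguntoga.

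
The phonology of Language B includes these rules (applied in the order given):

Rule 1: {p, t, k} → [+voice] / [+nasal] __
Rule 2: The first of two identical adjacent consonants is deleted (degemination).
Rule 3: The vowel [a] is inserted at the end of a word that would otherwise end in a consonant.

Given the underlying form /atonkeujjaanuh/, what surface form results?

Rule 1 (post-nasal voicing): /k/ is a voiceless stop immediately after the nasal /n/, so it voices to [g]. /atonkeujjaanuh/ → atongeujjaanuh.
Rule 2 (degemination): /jj/ is a geminate; the first /j/ deletes. /atongeujjaanuh/ → atongeujaanuh.
Rule 3 (final a-epenthesis): the form ends in the consonant /h/, so [a] is inserted word-finally. /atongeujaanuh/ → atongeujaanuha.

atongeujaanuha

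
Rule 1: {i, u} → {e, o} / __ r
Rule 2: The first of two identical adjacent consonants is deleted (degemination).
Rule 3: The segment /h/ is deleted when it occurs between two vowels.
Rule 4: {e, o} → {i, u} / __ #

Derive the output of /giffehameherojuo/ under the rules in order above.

gifeameerojuu

Rule 1 (pre-rhotic lowering): no segment meets the environment; /giffehameherojuo/ is unchanged.
Rule 2 (degemination): /ff/ is a geminate; the first /f/ deletes. /giffehameherojuo/ → gifehameherojuo.
Rule 3 (intervocalic h-deletion): /h/ occurs between vowels /e/ and /a/, so it deletes. /h/ occurs between vowels /e/ and /e/, so it deletes. /gifehameherojuo/ → gifeameerojuo.
Rule 4 (final vowel raising): /o/ is a mid vowel in word-final position, so it raises to [u]. /gifeameerojuo/ → gifeameerojuu.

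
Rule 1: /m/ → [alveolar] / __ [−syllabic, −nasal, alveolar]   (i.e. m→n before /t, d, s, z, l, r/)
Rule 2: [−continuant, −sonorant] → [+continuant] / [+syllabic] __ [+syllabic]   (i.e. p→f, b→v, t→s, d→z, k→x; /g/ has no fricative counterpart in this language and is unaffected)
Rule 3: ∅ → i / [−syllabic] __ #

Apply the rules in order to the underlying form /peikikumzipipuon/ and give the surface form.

peixixunzififuoni

Rule 1 (nasal place assimilation): /m/ precedes the alveolar consonant /z/, so it assimilates in place to [n]. /peikikumzipipuon/ → peikikunzipipuon.
Rule 2 (intervocalic spirantization): /k/ is a stop between vowels /i/ and /i/, so it spirantizes to the fricative [x]. /k/ is a stop between vowels /i/ and /u/, so it spirantizes to the fricative [x]. /p/ is a stop between vowels /i/ and /i/, so it spirantizes to the fricative [f]. /p/ is a stop between vowels /i/ and /u/, so it spirantizes to the fricative [f]. /peikikunzipipuon/ → peixixunzififuon.
Rule 3 (final i-epenthesis): the form ends in the consonant /n/, so [i] is inserted word-finally. /peixixunzififuon/ → peixixunzififuoni.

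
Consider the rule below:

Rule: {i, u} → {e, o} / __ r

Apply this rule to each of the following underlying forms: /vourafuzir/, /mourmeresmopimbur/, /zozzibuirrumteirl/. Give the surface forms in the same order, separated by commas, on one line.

voorafuzer, moormeresmopimbor, zozzibuerrumteerl

/vourafuzir/: /u/ is a high vowel immediately before /r/, so it lowers to [o]. /i/ is a high vowel immediately before /r/, so it lowers to [e]. → [voorafuzer].
/mourmeresmopimbur/: /u/ is a high vowel immediately before /r/, so it lowers to [o]. /u/ is a high vowel immediately before /r/, so it lowers to [o]. → [moormeresmopimbor].
/zozzibuirrumteirl/: /i/ is a high vowel immediately before /r/, so it lowers to [e]. /i/ is a high vowel immediately before /r/, so it lowers to [e]. → [zozzibuerrumteerl].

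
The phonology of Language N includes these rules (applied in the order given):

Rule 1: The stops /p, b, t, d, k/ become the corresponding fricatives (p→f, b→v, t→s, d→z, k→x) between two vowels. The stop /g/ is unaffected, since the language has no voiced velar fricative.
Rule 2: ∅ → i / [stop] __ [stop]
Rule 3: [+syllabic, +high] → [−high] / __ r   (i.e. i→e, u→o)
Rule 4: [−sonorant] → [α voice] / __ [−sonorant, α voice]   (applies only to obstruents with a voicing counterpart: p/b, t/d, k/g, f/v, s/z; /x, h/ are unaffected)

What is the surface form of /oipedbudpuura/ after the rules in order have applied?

Rule 1 (intervocalic spirantization): /p/ is a stop between vowels /i/ and /e/, so it spirantizes to the fricative [f]. /oipedbudpuura/ → oifedbudpuura.
Rule 2 (stop-cluster i-epenthesis): /d/ and /b/ form a stop–stop cluster, so [i] is inserted between them. /d/ and /p/ form a stop–stop cluster, so [i] is inserted between them. /oifedbudpuura/ → oifedibudipuura.
Rule 3 (pre-rhotic lowering): /u/ is a high vowel immediately before /r/, so it lowers to [o]. /oifedibudipuura/ → oifedibudipuora.
Rule 4 (regressive voicing assimilation): no segment meets the environment; /oifedibudipuora/ is unchanged.

oifedibudipuora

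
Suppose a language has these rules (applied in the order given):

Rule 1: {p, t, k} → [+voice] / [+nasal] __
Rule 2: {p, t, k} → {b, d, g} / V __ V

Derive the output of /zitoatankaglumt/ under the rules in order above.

Rule 1 (post-nasal voicing): /k/ is a voiceless stop immediately after the nasal /n/, so it voices to [g]. /t/ is a voiceless stop immediately after the nasal /m/, so it voices to [d]. /zitoatankaglumt/ → zitoatangaglumd.
Rule 2 (intervocalic voicing): /t/ is a voiceless stop between vowels /i/ and /o/, so it voices to [d]. /t/ is a voiceless stop between vowels /a/ and /a/, so it voices to [d]. /zitoatangaglumd/ → zidoadangaglumd.

zidoadangaglumd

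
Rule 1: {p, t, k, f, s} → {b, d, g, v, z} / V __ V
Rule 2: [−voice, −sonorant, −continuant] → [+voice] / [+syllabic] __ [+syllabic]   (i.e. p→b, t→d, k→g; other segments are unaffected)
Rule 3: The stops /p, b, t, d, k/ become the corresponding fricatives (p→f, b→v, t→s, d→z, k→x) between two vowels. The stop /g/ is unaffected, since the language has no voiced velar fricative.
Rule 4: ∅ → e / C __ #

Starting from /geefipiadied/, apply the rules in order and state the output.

Rule 1 (intervocalic voicing): /f/ is a voiceless obstruent between vowels /e/ and /i/, so it voices to [v]. /p/ is a voiceless obstruent between vowels /i/ and /i/, so it voices to [b]. /geefipiadied/ → geevibiadied.
Rule 2 (intervocalic voicing): no segment meets the environment; /geevibiadied/ is unchanged.
Rule 3 (intervocalic spirantization): /b/ is a stop between vowels /i/ and /i/, so it spirantizes to the fricative [v]. /d/ is a stop between vowels /a/ and /i/, so it spirantizes to the fricative [z]. /geevibiadied/ → geeviviazied.
Rule 4 (final e-epenthesis): the form ends in the consonant /d/, so [e] is inserted word-finally. /geeviviazied/ → geeviviaziede.

geeviviaziede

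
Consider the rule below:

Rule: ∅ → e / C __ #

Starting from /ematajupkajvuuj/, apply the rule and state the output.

the form ends in the consonant /j/, so [e] is inserted word-finally.
Surface form: [ematajupkajvuuje].

ematajupkajvuuje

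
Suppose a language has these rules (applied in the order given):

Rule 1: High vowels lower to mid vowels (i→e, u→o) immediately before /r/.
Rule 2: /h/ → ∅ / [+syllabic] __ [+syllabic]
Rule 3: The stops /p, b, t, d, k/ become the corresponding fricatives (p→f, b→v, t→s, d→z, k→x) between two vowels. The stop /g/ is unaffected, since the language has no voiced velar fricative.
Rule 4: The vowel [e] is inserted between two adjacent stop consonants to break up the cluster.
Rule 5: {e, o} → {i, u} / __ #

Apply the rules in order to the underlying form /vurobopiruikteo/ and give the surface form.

Rule 1 (pre-rhotic lowering): /u/ is a high vowel immediately before /r/, so it lowers to [o]. /i/ is a high vowel immediately before /r/, so it lowers to [e]. /vurobopiruikteo/ → voroboperuikteo.
Rule 2 (intervocalic h-deletion): no segment meets the environment; /voroboperuikteo/ is unchanged.
Rule 3 (intervocalic spirantization): /b/ is a stop between vowels /o/ and /o/, so it spirantizes to the fricative [v]. /p/ is a stop between vowels /o/ and /e/, so it spirantizes to the fricative [f]. /voroboperuikteo/ → vorovoferuikteo.
Rule 4 (stop-cluster e-epenthesis): /k/ and /t/ form a stop–stop cluster, so [e] is inserted between them. /vorovoferuikteo/ → vorovoferuiketeo.
Rule 5 (final vowel raising): /o/ is a mid vowel in word-final position, so it raises to [u]. /vorovoferuiketeo/ → vorovoferuiketeu.

vorovoferuiketeu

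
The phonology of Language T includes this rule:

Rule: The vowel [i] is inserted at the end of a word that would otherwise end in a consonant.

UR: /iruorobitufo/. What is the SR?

No segment of /iruorobitufo/ meets the structural description of the rule, so the form surfaces unchanged.

iruorobitufo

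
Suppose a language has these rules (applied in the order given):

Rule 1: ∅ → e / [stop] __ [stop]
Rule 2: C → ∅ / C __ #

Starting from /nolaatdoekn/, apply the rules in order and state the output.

nolaatedoek

Rule 1 (stop-cluster e-epenthesis): /t/ and /d/ form a stop–stop cluster, so [e] is inserted between them. /nolaatdoekn/ → nolaatedoekn.
Rule 2 (final cluster simplification): /n/ is the second consonant of a word-final cluster /kn/, so it deletes. /nolaatedoekn/ → nolaatedoek.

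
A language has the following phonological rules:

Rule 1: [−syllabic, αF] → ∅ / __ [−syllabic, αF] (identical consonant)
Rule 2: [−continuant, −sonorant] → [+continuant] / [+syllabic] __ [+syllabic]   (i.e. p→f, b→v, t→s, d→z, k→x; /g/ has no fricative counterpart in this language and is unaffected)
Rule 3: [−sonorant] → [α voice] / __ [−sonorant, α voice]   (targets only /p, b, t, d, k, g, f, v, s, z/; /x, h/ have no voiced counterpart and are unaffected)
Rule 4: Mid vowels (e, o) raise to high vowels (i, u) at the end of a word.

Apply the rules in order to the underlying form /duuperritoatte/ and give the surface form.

Rule 1 (degemination): /rr/ is a geminate; the first /r/ deletes. /tt/ is a geminate; the first /t/ deletes. /duuperritoatte/ → duuperitoate.
Rule 2 (intervocalic spirantization): /p/ is a stop between vowels /u/ and /e/, so it spirantizes to the fricative [f]. /t/ is a stop between vowels /i/ and /o/, so it spirantizes to the fricative [s]. /t/ is a stop between vowels /a/ and /e/, so it spirantizes to the fricative [s]. /duuperitoate/ → duuferisoase.
Rule 3 (regressive voicing assimilation): no segment meets the environment; /duuferisoase/ is unchanged.
Rule 4 (final vowel raising): /e/ is a mid vowel in word-final position, so it raises to [i]. /duuferisoase/ → duuferisoasi.

duuferisoasi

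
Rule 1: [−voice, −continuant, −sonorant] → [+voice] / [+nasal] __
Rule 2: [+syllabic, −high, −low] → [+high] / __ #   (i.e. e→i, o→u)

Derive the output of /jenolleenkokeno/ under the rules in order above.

Rule 1 (post-nasal voicing): /k/ is a voiceless stop immediately after the nasal /n/, so it voices to [g]. /jenolleenkokeno/ → jenolleengokeno.
Rule 2 (final vowel raising): /o/ is a mid vowel in word-final position, so it raises to [u]. /jenolleengokeno/ → jenolleengokenu.

jenolleengokenu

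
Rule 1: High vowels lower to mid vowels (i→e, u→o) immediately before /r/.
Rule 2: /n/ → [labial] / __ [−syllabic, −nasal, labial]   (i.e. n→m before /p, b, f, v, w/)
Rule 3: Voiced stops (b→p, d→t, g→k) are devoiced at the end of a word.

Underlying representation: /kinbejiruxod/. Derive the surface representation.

kimbejeruxot

Rule 1 (pre-rhotic lowering): /i/ is a high vowel immediately before /r/, so it lowers to [e]. /kinbejiruxod/ → kinbejeruxod.
Rule 2 (nasal place assimilation): /n/ precedes the labial consonant /b/, so it assimilates in place to [m]. /kinbejeruxod/ → kimbejeruxod.
Rule 3 (final devoicing): /d/ is a voiced stop in word-final position, so it devoices to [t]. /kimbejeruxod/ → kimbejeruxot.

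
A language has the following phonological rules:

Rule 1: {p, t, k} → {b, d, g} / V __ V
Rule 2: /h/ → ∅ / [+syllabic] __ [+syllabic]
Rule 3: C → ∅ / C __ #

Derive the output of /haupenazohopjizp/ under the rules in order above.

Rule 1 (intervocalic voicing): /p/ is a voiceless stop between vowels /u/ and /e/, so it voices to [b]. /haupenazohopjizp/ → haubenazohopjizp.
Rule 2 (intervocalic h-deletion): /h/ occurs between vowels /o/ and /o/, so it deletes. /haubenazohopjizp/ → haubenazoopjizp.
Rule 3 (final cluster simplification): /p/ is the second consonant of a word-final cluster /zp/, so it deletes. /haubenazoopjizp/ → haubenazoopjiz.

haubenazoopjiz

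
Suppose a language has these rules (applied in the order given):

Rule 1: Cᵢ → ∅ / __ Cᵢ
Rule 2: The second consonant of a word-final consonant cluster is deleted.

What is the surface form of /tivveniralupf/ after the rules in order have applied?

Rule 1 (degemination): /vv/ is a geminate; the first /v/ deletes. /tivveniralupf/ → tiveniralupf.
Rule 2 (final cluster simplification): /f/ is the second consonant of a word-final cluster /pf/, so it deletes. /tiveniralupf/ → tiveniralup.

tiveniralup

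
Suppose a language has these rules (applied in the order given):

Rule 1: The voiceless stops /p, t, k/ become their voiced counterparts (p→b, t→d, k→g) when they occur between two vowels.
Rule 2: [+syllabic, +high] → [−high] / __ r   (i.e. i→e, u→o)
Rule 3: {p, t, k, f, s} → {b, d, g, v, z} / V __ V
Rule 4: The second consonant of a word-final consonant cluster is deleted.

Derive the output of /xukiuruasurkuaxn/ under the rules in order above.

Rule 1 (intervocalic voicing): /k/ is a voiceless stop between vowels /u/ and /i/, so it voices to [g]. /xukiuruasurkuaxn/ → xugiuruasurkuaxn.
Rule 2 (pre-rhotic lowering): /u/ is a high vowel immediately before /r/, so it lowers to [o]. /u/ is a high vowel immediately before /r/, so it lowers to [o]. /xugiuruasurkuaxn/ → xugioruasorkuaxn.
Rule 3 (intervocalic voicing): /s/ is a voiceless obstruent between vowels /a/ and /o/, so it voices to [z]. /xugioruasorkuaxn/ → xugioruazorkuaxn.
Rule 4 (final cluster simplification): /n/ is the second consonant of a word-final cluster /xn/, so it deletes. /xugioruazorkuaxn/ → xugioruazorkuax.

xugioruazorkuax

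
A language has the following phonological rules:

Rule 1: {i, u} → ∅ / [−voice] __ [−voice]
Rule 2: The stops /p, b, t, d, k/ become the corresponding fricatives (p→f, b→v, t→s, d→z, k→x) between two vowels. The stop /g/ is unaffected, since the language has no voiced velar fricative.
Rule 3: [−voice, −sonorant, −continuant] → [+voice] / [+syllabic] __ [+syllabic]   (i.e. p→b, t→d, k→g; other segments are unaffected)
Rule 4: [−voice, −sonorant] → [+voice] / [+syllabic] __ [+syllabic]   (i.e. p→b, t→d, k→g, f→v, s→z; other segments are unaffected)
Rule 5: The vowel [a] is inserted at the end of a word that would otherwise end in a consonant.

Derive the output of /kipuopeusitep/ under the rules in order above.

kpuoveustepa

Rule 1 (high vowel syncope): /i/ is a high vowel flanked by voiceless consonants /k/ and /p/, so it deletes. /i/ is a high vowel flanked by voiceless consonants /s/ and /t/, so it deletes. /kipuopeusitep/ → kpuopeustep.
Rule 2 (intervocalic spirantization): /p/ is a stop between vowels /o/ and /e/, so it spirantizes to the fricative [f]. /kpuopeustep/ → kpuofeustep.
Rule 3 (intervocalic voicing): no segment meets the environment; /kpuofeustep/ is unchanged.
Rule 4 (intervocalic voicing): /f/ is a voiceless obstruent between vowels /o/ and /e/, so it voices to [v]. /kpuofeustep/ → kpuoveustep.
Rule 5 (final a-epenthesis): the form ends in the consonant /p/, so [a] is inserted word-finally. /kpuoveustep/ → kpuoveustepa.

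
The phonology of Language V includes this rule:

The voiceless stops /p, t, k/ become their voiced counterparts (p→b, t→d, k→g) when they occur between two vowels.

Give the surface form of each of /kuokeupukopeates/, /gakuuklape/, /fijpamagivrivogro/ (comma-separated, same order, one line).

kuogeubugobeades, gaguuklabe, fijpamagivrivogro

/kuokeupukopeates/: /k/ is a voiceless stop between vowels /o/ and /e/, so it voices to [g]. /p/ is a voiceless stop between vowels /u/ and /u/, so it voices to [b]. /k/ is a voiceless stop between vowels /u/ and /o/, so it voices to [g]. /p/ is a voiceless stop between vowels /o/ and /e/, so it voices to [b]. /t/ is a voiceless stop between vowels /a/ and /e/, so it voices to [d]. → [kuogeubugobeades].
/gakuuklape/: /k/ is a voiceless stop between vowels /a/ and /u/, so it voices to [g]. /p/ is a voiceless stop between vowels /a/ and /e/, so it voices to [b]. → [gaguuklabe].
/fijpamagivrivogro/: the rule's environment is not met; surfaces unchanged as [fijpamagivrivogro].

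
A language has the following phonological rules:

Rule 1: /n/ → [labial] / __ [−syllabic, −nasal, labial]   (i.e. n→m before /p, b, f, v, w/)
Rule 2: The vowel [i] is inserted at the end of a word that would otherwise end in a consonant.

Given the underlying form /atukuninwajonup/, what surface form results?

Rule 1 (nasal place assimilation): /n/ precedes the labial consonant /w/, so it assimilates in place to [m]. /atukuninwajonup/ → atukunimwajonup.
Rule 2 (final i-epenthesis): the form ends in the consonant /p/, so [i] is inserted word-finally. /atukunimwajonup/ → atukunimwajonupi.

atukunimwajonupi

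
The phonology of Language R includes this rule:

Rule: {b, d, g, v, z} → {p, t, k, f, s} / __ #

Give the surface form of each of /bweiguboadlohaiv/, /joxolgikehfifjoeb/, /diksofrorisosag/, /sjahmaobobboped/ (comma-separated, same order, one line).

bweiguboadlohaif, joxolgikehfifjoep, diksofrorisosak, sjahmaobobbopet

/bweiguboadlohaiv/: /v/ is a voiced obstruent in word-final position, so it devoices to [f]. → [bweiguboadlohaif].
/joxolgikehfifjoeb/: /b/ is a voiced obstruent in word-final position, so it devoices to [p]. → [joxolgikehfifjoep].
/diksofrorisosag/: /g/ is a voiced obstruent in word-final position, so it devoices to [k]. → [diksofrorisosak].
/sjahmaobobboped/: /d/ is a voiced obstruent in word-final position, so it devoices to [t]. → [sjahmaobobbopet].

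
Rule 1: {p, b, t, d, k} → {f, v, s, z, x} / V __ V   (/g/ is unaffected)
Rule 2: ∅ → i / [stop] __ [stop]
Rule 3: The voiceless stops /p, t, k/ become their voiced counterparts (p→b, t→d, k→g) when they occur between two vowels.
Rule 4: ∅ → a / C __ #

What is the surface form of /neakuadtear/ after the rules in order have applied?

Rule 1 (intervocalic spirantization): /k/ is a stop between vowels /a/ and /u/, so it spirantizes to the fricative [x]. /neakuadtear/ → neaxuadtear.
Rule 2 (stop-cluster i-epenthesis): /d/ and /t/ form a stop–stop cluster, so [i] is inserted between them. /neaxuadtear/ → neaxuaditear.
Rule 3 (intervocalic voicing): /t/ is a voiceless stop between vowels /i/ and /e/, so it voices to [d]. /neaxuaditear/ → neaxuadidear.
Rule 4 (final a-epenthesis): the form ends in the consonant /r/, so [a] is inserted word-finally. /neaxuadidear/ → neaxuadideara.

neaxuadideara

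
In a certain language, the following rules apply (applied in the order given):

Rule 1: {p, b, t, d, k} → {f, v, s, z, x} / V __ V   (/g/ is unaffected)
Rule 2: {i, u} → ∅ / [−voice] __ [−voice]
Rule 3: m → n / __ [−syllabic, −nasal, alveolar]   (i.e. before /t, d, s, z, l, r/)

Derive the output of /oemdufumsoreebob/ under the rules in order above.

Rule 1 (intervocalic spirantization): /b/ is a stop between vowels /e/ and /o/, so it spirantizes to the fricative [v]. /oemdufumsoreebob/ → oemdufumsoreevob.
Rule 2 (high vowel syncope): no segment meets the environment; /oemdufumsoreevob/ is unchanged.
Rule 3 (nasal place assimilation): /m/ precedes the alveolar consonant /d/, so it assimilates in place to [n]. /m/ precedes the alveolar consonant /s/, so it assimilates in place to [n]. /oemdufumsoreevob/ → oendufunsoreevob.

oendufunsoreevob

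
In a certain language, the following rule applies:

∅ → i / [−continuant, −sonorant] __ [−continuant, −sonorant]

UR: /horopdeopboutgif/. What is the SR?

horopideopiboutigif

/p/ and /d/ form a stop–stop cluster, so [i] is inserted between them.
/p/ and /b/ form a stop–stop cluster, so [i] is inserted between them.
/t/ and /g/ form a stop–stop cluster, so [i] is inserted between them.
Surface form: [horopideopiboutigif].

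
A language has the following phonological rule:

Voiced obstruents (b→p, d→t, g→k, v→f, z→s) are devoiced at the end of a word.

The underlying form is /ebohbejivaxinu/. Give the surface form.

No segment of /ebohbejivaxinu/ meets the structural description of the rule, so the form surfaces unchanged.

ebohbejivaxinu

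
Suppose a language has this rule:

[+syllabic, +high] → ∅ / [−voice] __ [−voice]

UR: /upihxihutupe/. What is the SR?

uphxhtpe

/i/ is a high vowel flanked by voiceless consonants /p/ and /h/, so it deletes.
/i/ is a high vowel flanked by voiceless consonants /x/ and /h/, so it deletes.
/u/ is a high vowel flanked by voiceless consonants /h/ and /t/, so it deletes.
/u/ is a high vowel flanked by voiceless consonants /t/ and /p/, so it deletes.
Surface form: [uphxhtpe].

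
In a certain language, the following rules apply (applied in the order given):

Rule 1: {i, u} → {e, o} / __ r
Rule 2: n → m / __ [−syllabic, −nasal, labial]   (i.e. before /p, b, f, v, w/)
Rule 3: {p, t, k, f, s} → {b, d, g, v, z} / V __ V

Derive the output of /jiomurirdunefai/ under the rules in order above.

jiomorerdunevai

Rule 1 (pre-rhotic lowering): /u/ is a high vowel immediately before /r/, so it lowers to [o]. /i/ is a high vowel immediately before /r/, so it lowers to [e]. /jiomurirdunefai/ → jiomorerdunefai.
Rule 2 (nasal place assimilation): no segment meets the environment; /jiomorerdunefai/ is unchanged.
Rule 3 (intervocalic voicing): /f/ is a voiceless obstruent between vowels /e/ and /a/, so it voices to [v]. /jiomorerdunefai/ → jiomorerdunevai.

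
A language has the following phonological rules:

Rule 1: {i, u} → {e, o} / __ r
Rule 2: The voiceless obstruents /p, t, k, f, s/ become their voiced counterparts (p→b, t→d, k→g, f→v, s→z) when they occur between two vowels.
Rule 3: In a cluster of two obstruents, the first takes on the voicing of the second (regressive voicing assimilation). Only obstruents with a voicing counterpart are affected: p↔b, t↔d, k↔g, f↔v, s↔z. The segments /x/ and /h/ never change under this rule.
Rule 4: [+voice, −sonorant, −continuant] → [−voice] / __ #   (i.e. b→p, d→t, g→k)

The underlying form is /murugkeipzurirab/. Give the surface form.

morukkeibzorerap

Rule 1 (pre-rhotic lowering): /u/ is a high vowel immediately before /r/, so it lowers to [o]. /u/ is a high vowel immediately before /r/, so it lowers to [o]. /i/ is a high vowel immediately before /r/, so it lowers to [e]. /murugkeipzurirab/ → morugkeipzorerab.
Rule 2 (intervocalic voicing): no segment meets the environment; /morugkeipzorerab/ is unchanged.
Rule 3 (regressive voicing assimilation): /g/ precedes the voiceless obstruent /k/, so it devoices to [k] by assimilation. /p/ precedes the voiced obstruent /z/, so it voices to [b] by assimilation. /morugkeipzorerab/ → morukkeibzorerab.
Rule 4 (final devoicing): /b/ is a voiced stop in word-final position, so it devoices to [p]. /morukkeibzorerab/ → morukkeibzorerap.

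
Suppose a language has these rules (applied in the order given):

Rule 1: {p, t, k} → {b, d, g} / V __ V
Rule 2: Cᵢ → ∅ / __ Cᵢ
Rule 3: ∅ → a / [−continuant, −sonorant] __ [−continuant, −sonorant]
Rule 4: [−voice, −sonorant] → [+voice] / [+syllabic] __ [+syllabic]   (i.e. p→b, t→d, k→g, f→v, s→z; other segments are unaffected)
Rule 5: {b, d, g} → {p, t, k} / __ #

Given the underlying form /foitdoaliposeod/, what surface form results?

Rule 1 (intervocalic voicing): /p/ is a voiceless stop between vowels /i/ and /o/, so it voices to [b]. /foitdoaliposeod/ → foitdoaliboseod.
Rule 2 (degemination): no segment meets the environment; /foitdoaliboseod/ is unchanged.
Rule 3 (stop-cluster a-epenthesis): /t/ and /d/ form a stop–stop cluster, so [a] is inserted between them. /foitdoaliboseod/ → foitadoaliboseod.
Rule 4 (intervocalic voicing): /t/ is a voiceless obstruent between vowels /i/ and /a/, so it voices to [d]. /s/ is a voiceless obstruent between vowels /o/ and /e/, so it voices to [z]. /foitadoaliboseod/ → foidadoalibozeod.
Rule 5 (final devoicing): /d/ is a voiced stop in word-final position, so it devoices to [t]. /foidadoalibozeod/ → foidadoalibozeot.

foidadoalibozeot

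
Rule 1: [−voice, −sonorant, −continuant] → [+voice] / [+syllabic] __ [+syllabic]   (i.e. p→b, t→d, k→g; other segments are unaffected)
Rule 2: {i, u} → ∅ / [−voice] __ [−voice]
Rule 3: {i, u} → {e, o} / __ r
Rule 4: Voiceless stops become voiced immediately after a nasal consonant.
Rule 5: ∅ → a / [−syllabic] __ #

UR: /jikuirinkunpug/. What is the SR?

Rule 1 (intervocalic voicing): /k/ is a voiceless stop between vowels /i/ and /u/, so it voices to [g]. /jikuirinkunpug/ → jiguirinkunpug.
Rule 2 (high vowel syncope): no segment meets the environment; /jiguirinkunpug/ is unchanged.
Rule 3 (pre-rhotic lowering): /i/ is a high vowel immediately before /r/, so it lowers to [e]. /jiguirinkunpug/ → jiguerinkunpug.
Rule 4 (post-nasal voicing): /k/ is a voiceless stop immediately after the nasal /n/, so it voices to [g]. /p/ is a voiceless stop immediately after the nasal /n/, so it voices to [b]. /jiguerinkunpug/ → jigueringunbug.
Rule 5 (final a-epenthesis): the form ends in the consonant /g/, so [a] is inserted word-finally. /jigueringunbug/ → jigueringunbuga.

jigueringunbuga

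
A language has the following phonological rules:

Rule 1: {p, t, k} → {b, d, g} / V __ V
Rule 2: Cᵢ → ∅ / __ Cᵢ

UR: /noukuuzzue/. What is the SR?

nouguuzue

Rule 1 (intervocalic voicing): /k/ is a voiceless stop between vowels /u/ and /u/, so it voices to [g]. /noukuuzzue/ → nouguuzzue.
Rule 2 (degemination): /zz/ is a geminate; the first /z/ deletes. /nouguuzzue/ → nouguuzue.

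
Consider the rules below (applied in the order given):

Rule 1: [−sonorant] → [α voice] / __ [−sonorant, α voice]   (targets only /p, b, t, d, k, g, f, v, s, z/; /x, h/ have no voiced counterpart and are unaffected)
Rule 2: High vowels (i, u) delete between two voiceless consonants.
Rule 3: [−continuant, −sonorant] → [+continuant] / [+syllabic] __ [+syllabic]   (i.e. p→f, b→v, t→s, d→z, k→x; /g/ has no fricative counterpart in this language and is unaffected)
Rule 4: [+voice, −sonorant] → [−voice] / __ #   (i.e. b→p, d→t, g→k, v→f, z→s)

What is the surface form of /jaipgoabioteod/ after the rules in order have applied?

Rule 1 (regressive voicing assimilation): /p/ precedes the voiced obstruent /g/, so it voices to [b] by assimilation. /jaipgoabioteod/ → jaibgoabioteod.
Rule 2 (high vowel syncope): no segment meets the environment; /jaibgoabioteod/ is unchanged.
Rule 3 (intervocalic spirantization): /b/ is a stop between vowels /a/ and /i/, so it spirantizes to the fricative [v]. /t/ is a stop between vowels /o/ and /e/, so it spirantizes to the fricative [s]. /jaibgoabioteod/ → jaibgoavioseod.
Rule 4 (final devoicing): /d/ is a voiced obstruent in word-final position, so it devoices to [t]. /jaibgoavioseod/ → jaibgoavioseot.

jaibgoavioseot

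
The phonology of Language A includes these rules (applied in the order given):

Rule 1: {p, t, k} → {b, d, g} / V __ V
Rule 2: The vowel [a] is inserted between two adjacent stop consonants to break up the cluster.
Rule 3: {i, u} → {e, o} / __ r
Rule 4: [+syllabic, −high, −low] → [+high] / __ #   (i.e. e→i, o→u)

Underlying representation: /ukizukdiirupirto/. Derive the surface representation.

Rule 1 (intervocalic voicing): /k/ is a voiceless stop between vowels /u/ and /i/, so it voices to [g]. /p/ is a voiceless stop between vowels /u/ and /i/, so it voices to [b]. /ukizukdiirupirto/ → ugizukdiirubirto.
Rule 2 (stop-cluster a-epenthesis): /k/ and /d/ form a stop–stop cluster, so [a] is inserted between them. /ugizukdiirubirto/ → ugizukadiirubirto.
Rule 3 (pre-rhotic lowering): /i/ is a high vowel immediately before /r/, so it lowers to [e]. /i/ is a high vowel immediately before /r/, so it lowers to [e]. /ugizukadiirubirto/ → ugizukadieruberto.
Rule 4 (final vowel raising): /o/ is a mid vowel in word-final position, so it raises to [u]. /ugizukadieruberto/ → ugizukadierubertu.

ugizukadierubertu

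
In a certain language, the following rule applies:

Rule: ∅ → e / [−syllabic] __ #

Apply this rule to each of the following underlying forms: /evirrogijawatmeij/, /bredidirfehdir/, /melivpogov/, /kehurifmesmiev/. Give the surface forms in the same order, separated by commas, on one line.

evirrogijawatmeije, bredidirfehdire, melivpogove, kehurifmesmieve

/evirrogijawatmeij/: the form ends in the consonant /j/, so [e] is inserted word-finally. → [evirrogijawatmeije].
/bredidirfehdir/: the form ends in the consonant /r/, so [e] is inserted word-finally. → [bredidirfehdire].
/melivpogov/: the form ends in the consonant /v/, so [e] is inserted word-finally. → [melivpogove].
/kehurifmesmiev/: the form ends in the consonant /v/, so [e] is inserted word-finally. → [kehurifmesmieve].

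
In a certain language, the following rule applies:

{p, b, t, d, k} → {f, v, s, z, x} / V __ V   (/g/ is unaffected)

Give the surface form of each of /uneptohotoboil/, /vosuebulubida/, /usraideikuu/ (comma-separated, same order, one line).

/uneptohotoboil/: /t/ is a stop between vowels /o/ and /o/, so it spirantizes to the fricative [s]. /b/ is a stop between vowels /o/ and /o/, so it spirantizes to the fricative [v]. → [uneptohosovoil].
/vosuebulubida/: /b/ is a stop between vowels /e/ and /u/, so it spirantizes to the fricative [v]. /b/ is a stop between vowels /u/ and /i/, so it spirantizes to the fricative [v]. /d/ is a stop between vowels /i/ and /a/, so it spirantizes to the fricative [z]. → [vosuevuluviza].
/usraideikuu/: /d/ is a stop between vowels /i/ and /e/, so it spirantizes to the fricative [z]. /k/ is a stop between vowels /i/ and /u/, so it spirantizes to the fricative [x]. → [usraizeixuu].

uneptohosovoil, vosuevuluviza, usraizeixuu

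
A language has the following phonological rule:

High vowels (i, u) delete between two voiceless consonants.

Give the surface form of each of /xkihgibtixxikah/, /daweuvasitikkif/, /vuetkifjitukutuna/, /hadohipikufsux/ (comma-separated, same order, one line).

xkhgibtxxkah, daweuvastkkf, vuetkfjitktuna, hadohpkfsx

/xkihgibtixxikah/: /i/ is a high vowel flanked by voiceless consonants /k/ and /h/, so it deletes. /i/ is a high vowel flanked by voiceless consonants /t/ and /x/, so it deletes. /i/ is a high vowel flanked by voiceless consonants /x/ and /k/, so it deletes. → [xkhgibtxxkah].
/daweuvasitikkif/: /i/ is a high vowel flanked by voiceless consonants /s/ and /t/, so it deletes. /i/ is a high vowel flanked by voiceless consonants /t/ and /k/, so it deletes. /i/ is a high vowel flanked by voiceless consonants /k/ and /f/, so it deletes. → [daweuvastkkf].
/vuetkifjitukutuna/: /i/ is a high vowel flanked by voiceless consonants /k/ and /f/, so it deletes. /u/ is a high vowel flanked by voiceless consonants /t/ and /k/, so it deletes. /u/ is a high vowel flanked by voiceless consonants /k/ and /t/, so it deletes. → [vuetkfjitktuna].
/hadohipikufsux/: /i/ is a high vowel flanked by voiceless consonants /h/ and /p/, so it deletes. /i/ is a high vowel flanked by voiceless consonants /p/ and /k/, so it deletes. /u/ is a high vowel flanked by voiceless consonants /k/ and /f/, so it deletes. /u/ is a high vowel flanked by voiceless consonants /s/ and /x/, so it deletes. → [hadohpkfsx].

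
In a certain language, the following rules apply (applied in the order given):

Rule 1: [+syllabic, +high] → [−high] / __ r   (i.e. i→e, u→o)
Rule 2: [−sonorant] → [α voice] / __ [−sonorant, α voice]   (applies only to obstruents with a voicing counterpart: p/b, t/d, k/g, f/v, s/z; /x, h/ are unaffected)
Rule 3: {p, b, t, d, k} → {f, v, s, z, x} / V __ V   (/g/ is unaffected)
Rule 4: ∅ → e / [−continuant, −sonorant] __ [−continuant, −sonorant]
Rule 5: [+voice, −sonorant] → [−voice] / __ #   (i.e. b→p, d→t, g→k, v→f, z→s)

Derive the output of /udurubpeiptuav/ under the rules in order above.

uzorupepeipetuaf

Rule 1 (pre-rhotic lowering): /u/ is a high vowel immediately before /r/, so it lowers to [o]. /udurubpeiptuav/ → udorubpeiptuav.
Rule 2 (regressive voicing assimilation): /b/ precedes the voiceless obstruent /p/, so it devoices to [p] by assimilation. /udorubpeiptuav/ → udoruppeiptuav.
Rule 3 (intervocalic spirantization): /d/ is a stop between vowels /u/ and /o/, so it spirantizes to the fricative [z]. /udoruppeiptuav/ → uzoruppeiptuav.
Rule 4 (stop-cluster e-epenthesis): /p/ and /p/ form a stop–stop cluster, so [e] is inserted between them. /p/ and /t/ form a stop–stop cluster, so [e] is inserted between them. /uzoruppeiptuav/ → uzorupepeipetuav.
Rule 5 (final devoicing): /v/ is a voiced obstruent in word-final position, so it devoices to [f]. /uzorupepeipetuav/ → uzorupepeipetuaf.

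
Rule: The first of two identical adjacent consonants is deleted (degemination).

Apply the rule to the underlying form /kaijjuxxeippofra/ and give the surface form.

kaijuxeipofra

/jj/ is a geminate; the first /j/ deletes.
/xx/ is a geminate; the first /x/ deletes.
/pp/ is a geminate; the first /p/ deletes.
The other instances of /k/, /j/, /x/, /p/, /f/, /r/ do not occur in the required environment and remain unchanged.
Surface form: [kaijuxeipofra].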